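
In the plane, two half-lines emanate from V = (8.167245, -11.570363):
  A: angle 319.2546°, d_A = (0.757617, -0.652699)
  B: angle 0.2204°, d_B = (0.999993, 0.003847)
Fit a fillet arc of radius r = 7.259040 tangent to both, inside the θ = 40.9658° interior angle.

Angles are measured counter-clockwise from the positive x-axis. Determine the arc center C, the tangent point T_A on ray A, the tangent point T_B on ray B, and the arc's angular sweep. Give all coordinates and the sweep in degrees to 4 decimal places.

bisector direction at 339.7375° = (0.938116,-0.346322)
center distance |VC| = r/sin(θ/2) = 7.259040/sin(20.4829°) = 20.744393
C = V + |VC|·bis = (27.6279,-18.7546)
T_A = V + ((C−V)·d_A)·d_A = V + 19.4329·d_A = (22.8899,-24.2542)
T_B = V + ((C−V)·d_B)·d_B = V + 19.4329·d_B = (27.6000,-11.4956)
sweep = 180° − θ = 139.0342°

center=(27.6279,-18.7546) T_A=(22.8899,-24.2542) T_B=(27.6000,-11.4956) sweep=139.0342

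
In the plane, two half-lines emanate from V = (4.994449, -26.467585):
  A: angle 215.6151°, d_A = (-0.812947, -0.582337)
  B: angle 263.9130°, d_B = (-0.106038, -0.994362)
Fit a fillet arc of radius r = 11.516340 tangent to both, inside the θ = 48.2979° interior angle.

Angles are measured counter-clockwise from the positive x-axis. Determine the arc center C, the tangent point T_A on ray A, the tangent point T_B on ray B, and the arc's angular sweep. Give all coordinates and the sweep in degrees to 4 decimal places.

bisector direction at 239.7641° = (-0.503562,-0.863959)
center distance |VC| = r/sin(θ/2) = 11.516340/sin(24.1489°) = 28.149727
C = V + |VC|·bis = (-9.1807,-50.7878)
T_A = V + ((C−V)·d_A)·d_A = V + 25.6862·d_A = (-15.8871,-41.4256)
T_B = V + ((C−V)·d_B)·d_B = V + 25.6862·d_B = (2.2707,-52.0090)
sweep = 180° − θ = 131.7021°

center=(-9.1807,-50.7878) T_A=(-15.8871,-41.4256) T_B=(2.2707,-52.0090) sweep=131.7021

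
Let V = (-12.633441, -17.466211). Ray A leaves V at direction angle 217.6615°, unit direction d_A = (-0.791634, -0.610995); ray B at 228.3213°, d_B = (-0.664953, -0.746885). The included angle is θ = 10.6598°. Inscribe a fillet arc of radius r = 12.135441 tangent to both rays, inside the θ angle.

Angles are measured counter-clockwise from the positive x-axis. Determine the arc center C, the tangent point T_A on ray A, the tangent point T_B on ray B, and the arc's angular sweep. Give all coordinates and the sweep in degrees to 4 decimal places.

bisector direction at 222.9914° = (-0.731456,-0.681889)
center distance |VC| = r/sin(θ/2) = 12.135441/sin(5.3299°) = 130.642860
C = V + |VC|·bis = (-108.1930,-106.5501)
T_A = V + ((C−V)·d_A)·d_A = V + 130.0780·d_A = (-115.6076,-96.9433)
T_B = V + ((C−V)·d_B)·d_B = V + 130.0780·d_B = (-99.1292,-114.6196)
sweep = 180° − θ = 169.3402°

center=(-108.1930,-106.5501) T_A=(-115.6076,-96.9433) T_B=(-99.1292,-114.6196) sweep=169.3402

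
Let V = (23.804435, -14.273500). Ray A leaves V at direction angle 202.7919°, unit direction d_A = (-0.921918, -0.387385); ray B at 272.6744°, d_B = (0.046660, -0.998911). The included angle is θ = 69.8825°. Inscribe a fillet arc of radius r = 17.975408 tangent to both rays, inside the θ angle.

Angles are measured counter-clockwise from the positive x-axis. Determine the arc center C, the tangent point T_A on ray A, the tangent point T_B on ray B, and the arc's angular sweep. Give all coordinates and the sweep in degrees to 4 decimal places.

center=(7.0491,-40.8119) T_A=(0.0857,-24.2400) T_B=(25.0049,-39.9731) sweep=110.1175

bisector direction at 237.7331° = (-0.533863,-0.845571)
center distance |VC| = r/sin(θ/2) = 17.975408/sin(34.9412°) = 31.385144
C = V + |VC|·bis = (7.0491,-40.8119)
T_A = V + ((C−V)·d_A)·d_A = V + 25.7277·d_A = (0.0857,-24.2400)
T_B = V + ((C−V)·d_B)·d_B = V + 25.7277·d_B = (25.0049,-39.9731)
sweep = 180° − θ = 110.1175°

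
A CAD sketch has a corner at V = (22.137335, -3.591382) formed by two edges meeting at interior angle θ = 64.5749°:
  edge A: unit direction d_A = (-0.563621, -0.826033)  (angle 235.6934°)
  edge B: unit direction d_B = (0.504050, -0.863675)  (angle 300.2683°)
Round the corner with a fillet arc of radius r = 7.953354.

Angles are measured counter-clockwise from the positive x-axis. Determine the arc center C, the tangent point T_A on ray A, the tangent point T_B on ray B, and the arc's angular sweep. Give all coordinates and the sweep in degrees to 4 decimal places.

center=(21.6127,-18.4714) T_A=(15.0430,-13.9887) T_B=(28.4818,-14.4625) sweep=115.4251

bisector direction at 267.9809° = (-0.035234,-0.999379)
center distance |VC| = r/sin(θ/2) = 7.953354/sin(32.2874°) = 14.889260
C = V + |VC|·bis = (21.6127,-18.4714)
T_A = V + ((C−V)·d_A)·d_A = V + 12.5871·d_A = (15.0430,-13.9887)
T_B = V + ((C−V)·d_B)·d_B = V + 12.5871·d_B = (28.4818,-14.4625)
sweep = 180° − θ = 115.4251°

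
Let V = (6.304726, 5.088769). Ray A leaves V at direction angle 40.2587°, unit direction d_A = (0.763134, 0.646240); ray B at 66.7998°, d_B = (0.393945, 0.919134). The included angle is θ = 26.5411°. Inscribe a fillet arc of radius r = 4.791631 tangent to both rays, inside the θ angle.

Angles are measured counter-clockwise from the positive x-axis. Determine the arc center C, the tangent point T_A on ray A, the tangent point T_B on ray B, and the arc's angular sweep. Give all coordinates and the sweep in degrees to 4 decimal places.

center=(18.7125,21.8749) T_A=(21.8091,18.2182) T_B=(14.3084,23.7625) sweep=153.4589

bisector direction at 53.5292° = (0.594412,0.804160)
center distance |VC| = r/sin(θ/2) = 4.791631/sin(13.2706°) = 20.874065
C = V + |VC|·bis = (18.7125,21.8749)
T_A = V + ((C−V)·d_A)·d_A = V + 20.3167·d_A = (21.8091,18.2182)
T_B = V + ((C−V)·d_B)·d_B = V + 20.3167·d_B = (14.3084,23.7625)
sweep = 180° − θ = 153.4589°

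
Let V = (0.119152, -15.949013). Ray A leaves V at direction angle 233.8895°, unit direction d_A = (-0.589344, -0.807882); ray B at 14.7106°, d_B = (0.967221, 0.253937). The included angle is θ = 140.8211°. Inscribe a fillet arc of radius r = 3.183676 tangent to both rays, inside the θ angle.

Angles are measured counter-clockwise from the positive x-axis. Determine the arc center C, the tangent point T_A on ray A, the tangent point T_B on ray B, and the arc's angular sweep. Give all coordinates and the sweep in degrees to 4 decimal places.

center=(2.0235,-18.7406) T_A=(-0.5486,-16.8643) T_B=(1.2150,-15.6613) sweep=39.1789

bisector direction at 304.3000° = (0.563527,-0.826098)
center distance |VC| = r/sin(θ/2) = 3.183676/sin(70.4106°) = 3.379271
C = V + |VC|·bis = (2.0235,-18.7406)
T_A = V + ((C−V)·d_A)·d_A = V + 1.1330·d_A = (-0.5486,-16.8643)
T_B = V + ((C−V)·d_B)·d_B = V + 1.1330·d_B = (1.2150,-15.6613)
sweep = 180° − θ = 39.1789°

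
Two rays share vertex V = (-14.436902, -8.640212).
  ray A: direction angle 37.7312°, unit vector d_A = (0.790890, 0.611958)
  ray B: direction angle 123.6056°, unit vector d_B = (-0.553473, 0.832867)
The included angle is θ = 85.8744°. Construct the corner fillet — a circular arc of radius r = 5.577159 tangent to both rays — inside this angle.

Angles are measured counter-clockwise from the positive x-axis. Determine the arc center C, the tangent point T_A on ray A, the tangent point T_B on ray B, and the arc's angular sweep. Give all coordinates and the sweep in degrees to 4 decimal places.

center=(-13.1093,-0.5613) T_A=(-9.6964,-4.9722) T_B=(-17.7544,-3.6481) sweep=94.1256

bisector direction at 80.6684° = (0.162148,0.986766)
center distance |VC| = r/sin(θ/2) = 5.577159/sin(42.9372°) = 8.187300
C = V + |VC|·bis = (-13.1093,-0.5613)
T_A = V + ((C−V)·d_A)·d_A = V + 5.9939·d_A = (-9.6964,-4.9722)
T_B = V + ((C−V)·d_B)·d_B = V + 5.9939·d_B = (-17.7544,-3.6481)
sweep = 180° − θ = 94.1256°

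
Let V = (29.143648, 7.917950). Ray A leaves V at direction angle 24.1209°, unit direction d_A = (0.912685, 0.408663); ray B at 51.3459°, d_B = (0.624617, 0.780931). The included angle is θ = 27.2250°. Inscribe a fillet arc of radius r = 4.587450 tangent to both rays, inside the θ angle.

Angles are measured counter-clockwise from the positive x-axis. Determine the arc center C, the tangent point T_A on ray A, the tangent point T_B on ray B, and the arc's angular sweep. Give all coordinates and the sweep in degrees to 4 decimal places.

center=(44.5590,19.8466) T_A=(46.4337,15.6597) T_B=(40.9765,22.7120) sweep=152.7750

bisector direction at 37.7334° = (0.790867,0.611988)
center distance |VC| = r/sin(θ/2) = 4.587450/sin(13.6125°) = 19.491689
C = V + |VC|·bis = (44.5590,19.8466)
T_A = V + ((C−V)·d_A)·d_A = V + 18.9442·d_A = (46.4337,15.6597)
T_B = V + ((C−V)·d_B)·d_B = V + 18.9442·d_B = (40.9765,22.7120)
sweep = 180° − θ = 152.7750°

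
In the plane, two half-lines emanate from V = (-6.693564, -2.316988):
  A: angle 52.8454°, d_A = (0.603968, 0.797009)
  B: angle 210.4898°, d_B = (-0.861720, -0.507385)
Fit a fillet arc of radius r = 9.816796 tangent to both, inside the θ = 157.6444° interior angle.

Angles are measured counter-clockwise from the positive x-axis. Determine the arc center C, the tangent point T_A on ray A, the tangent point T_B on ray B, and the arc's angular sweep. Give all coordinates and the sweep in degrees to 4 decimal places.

bisector direction at 131.6676° = (-0.664808,0.747014)
center distance |VC| = r/sin(θ/2) = 9.816796/sin(78.8222°) = 10.006618
C = V + |VC|·bis = (-13.3460,5.1581)
T_A = V + ((C−V)·d_A)·d_A = V + 1.9398·d_A = (-5.5220,-0.7709)
T_B = V + ((C−V)·d_B)·d_B = V + 1.9398·d_B = (-8.3651,-3.3012)
sweep = 180° − θ = 22.3556°

center=(-13.3460,5.1581) T_A=(-5.5220,-0.7709) T_B=(-8.3651,-3.3012) sweep=22.3556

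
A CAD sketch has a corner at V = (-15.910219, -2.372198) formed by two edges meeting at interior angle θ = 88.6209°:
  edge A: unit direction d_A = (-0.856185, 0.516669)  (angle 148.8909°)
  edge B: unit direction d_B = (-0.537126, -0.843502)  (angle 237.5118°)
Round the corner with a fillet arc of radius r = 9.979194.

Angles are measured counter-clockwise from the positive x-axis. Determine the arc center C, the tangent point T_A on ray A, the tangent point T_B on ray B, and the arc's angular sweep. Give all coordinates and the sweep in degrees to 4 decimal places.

center=(-29.8184,-5.6347) T_A=(-24.6624,2.9094) T_B=(-21.4009,-10.9948) sweep=91.3791

bisector direction at 193.2013° = (-0.973574,-0.228374)
center distance |VC| = r/sin(θ/2) = 9.979194/sin(44.3105°) = 14.285669
C = V + |VC|·bis = (-29.8184,-5.6347)
T_A = V + ((C−V)·d_A)·d_A = V + 10.2223·d_A = (-24.6624,2.9094)
T_B = V + ((C−V)·d_B)·d_B = V + 10.2223·d_B = (-21.4009,-10.9948)
sweep = 180° − θ = 91.3791°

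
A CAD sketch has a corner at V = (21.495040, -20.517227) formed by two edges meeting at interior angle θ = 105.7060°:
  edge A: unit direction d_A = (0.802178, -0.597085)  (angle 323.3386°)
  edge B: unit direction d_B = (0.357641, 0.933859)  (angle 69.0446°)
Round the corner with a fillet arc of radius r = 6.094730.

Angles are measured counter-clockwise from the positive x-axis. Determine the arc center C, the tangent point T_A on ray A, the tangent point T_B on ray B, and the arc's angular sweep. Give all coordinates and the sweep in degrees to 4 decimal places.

center=(28.8380,-18.3851) T_A=(25.1989,-23.2741) T_B=(23.1464,-16.2053) sweep=74.2940

bisector direction at 16.1916° = (0.960335,0.278850)
center distance |VC| = r/sin(θ/2) = 6.094730/sin(52.8530°) = 7.646237
C = V + |VC|·bis = (28.8380,-18.3851)
T_A = V + ((C−V)·d_A)·d_A = V + 4.6173·d_A = (25.1989,-23.2741)
T_B = V + ((C−V)·d_B)·d_B = V + 4.6173·d_B = (23.1464,-16.2053)
sweep = 180° − θ = 74.2940°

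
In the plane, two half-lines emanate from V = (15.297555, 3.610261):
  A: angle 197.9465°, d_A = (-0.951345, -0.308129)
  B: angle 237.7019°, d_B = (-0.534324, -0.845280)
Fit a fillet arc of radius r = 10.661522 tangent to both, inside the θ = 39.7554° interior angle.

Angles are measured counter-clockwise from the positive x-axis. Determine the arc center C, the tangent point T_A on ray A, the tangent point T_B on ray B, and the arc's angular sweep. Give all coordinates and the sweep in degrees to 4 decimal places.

center=(-9.4706,-15.6186) T_A=(-12.7557,-5.4758) T_B=(-0.4586,-21.3153) sweep=140.2446

bisector direction at 217.8242° = (-0.789896,-0.613241)
center distance |VC| = r/sin(θ/2) = 10.661522/sin(19.8777°) = 31.356167
C = V + |VC|·bis = (-9.4706,-15.6186)
T_A = V + ((C−V)·d_A)·d_A = V + 29.4880·d_A = (-12.7557,-5.4758)
T_B = V + ((C−V)·d_B)·d_B = V + 29.4880·d_B = (-0.4586,-21.3153)
sweep = 180° − θ = 140.2446°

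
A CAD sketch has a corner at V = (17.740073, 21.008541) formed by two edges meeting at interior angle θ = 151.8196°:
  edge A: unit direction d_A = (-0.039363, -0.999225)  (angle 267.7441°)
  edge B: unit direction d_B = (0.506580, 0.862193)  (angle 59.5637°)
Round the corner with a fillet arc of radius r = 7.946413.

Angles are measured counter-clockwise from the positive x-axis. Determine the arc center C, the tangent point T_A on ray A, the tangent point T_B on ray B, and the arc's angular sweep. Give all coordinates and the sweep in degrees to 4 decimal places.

bisector direction at 343.6539° = (0.959579,-0.281439)
center distance |VC| = r/sin(θ/2) = 7.946413/sin(75.9098°) = 8.192908
C = V + |VC|·bis = (25.6018,18.7027)
T_A = V + ((C−V)·d_A)·d_A = V + 1.9946·d_A = (17.6616,19.0155)
T_B = V + ((C−V)·d_B)·d_B = V + 1.9946·d_B = (18.7505,22.7282)
sweep = 180° − θ = 28.1804°

center=(25.6018,18.7027) T_A=(17.6616,19.0155) T_B=(18.7505,22.7282) sweep=28.1804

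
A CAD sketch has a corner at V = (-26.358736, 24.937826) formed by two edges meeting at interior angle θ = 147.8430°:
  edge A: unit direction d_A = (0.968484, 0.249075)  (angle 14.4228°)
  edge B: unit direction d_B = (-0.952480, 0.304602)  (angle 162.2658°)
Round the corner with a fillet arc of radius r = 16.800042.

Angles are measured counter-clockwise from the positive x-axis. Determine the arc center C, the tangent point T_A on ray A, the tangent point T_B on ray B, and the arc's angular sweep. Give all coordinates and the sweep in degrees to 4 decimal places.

center=(-25.8536,42.4145) T_A=(-21.6691,26.1439) T_B=(-30.9709,26.4128) sweep=32.1570

bisector direction at 88.3443° = (0.028893,0.999582)
center distance |VC| = r/sin(θ/2) = 16.800042/sin(73.9215°) = 17.483959
C = V + |VC|·bis = (-25.8536,42.4145)
T_A = V + ((C−V)·d_A)·d_A = V + 4.8423·d_A = (-21.6691,26.1439)
T_B = V + ((C−V)·d_B)·d_B = V + 4.8423·d_B = (-30.9709,26.4128)
sweep = 180° − θ = 32.1570°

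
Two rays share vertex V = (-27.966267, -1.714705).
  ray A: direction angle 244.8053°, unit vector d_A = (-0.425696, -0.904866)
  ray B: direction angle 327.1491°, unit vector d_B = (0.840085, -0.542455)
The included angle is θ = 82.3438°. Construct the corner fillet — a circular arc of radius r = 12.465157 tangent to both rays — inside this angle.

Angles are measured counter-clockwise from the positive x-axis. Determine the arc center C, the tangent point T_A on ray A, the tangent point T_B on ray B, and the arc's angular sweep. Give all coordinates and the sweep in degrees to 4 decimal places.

center=(-22.7544,-19.9181) T_A=(-34.0337,-14.6117) T_B=(-15.9926,-9.4463) sweep=97.6562

bisector direction at 285.9772° = (0.275255,-0.961371)
center distance |VC| = r/sin(θ/2) = 12.465157/sin(41.1719°) = 18.934789
C = V + |VC|·bis = (-22.7544,-19.9181)
T_A = V + ((C−V)·d_A)·d_A = V + 14.2529·d_A = (-34.0337,-14.6117)
T_B = V + ((C−V)·d_B)·d_B = V + 14.2529·d_B = (-15.9926,-9.4463)
sweep = 180° − θ = 97.6562°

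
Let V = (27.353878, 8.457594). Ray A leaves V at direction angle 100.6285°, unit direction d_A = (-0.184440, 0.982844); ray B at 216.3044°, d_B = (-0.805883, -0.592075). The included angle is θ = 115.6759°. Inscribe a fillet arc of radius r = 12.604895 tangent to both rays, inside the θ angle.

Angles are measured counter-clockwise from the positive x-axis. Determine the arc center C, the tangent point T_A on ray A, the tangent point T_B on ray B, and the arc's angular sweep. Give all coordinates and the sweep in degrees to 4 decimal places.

bisector direction at 158.4665° = (-0.930203,0.367046)
center distance |VC| = r/sin(θ/2) = 12.604895/sin(57.8379°) = 14.889795
C = V + |VC|·bis = (13.5033,13.9228)
T_A = V + ((C−V)·d_A)·d_A = V + 7.9261·d_A = (25.8920,16.2477)
T_B = V + ((C−V)·d_B)·d_B = V + 7.9261·d_B = (20.9664,3.7648)
sweep = 180° − θ = 64.3241°

center=(13.5033,13.9228) T_A=(25.8920,16.2477) T_B=(20.9664,3.7648) sweep=64.3241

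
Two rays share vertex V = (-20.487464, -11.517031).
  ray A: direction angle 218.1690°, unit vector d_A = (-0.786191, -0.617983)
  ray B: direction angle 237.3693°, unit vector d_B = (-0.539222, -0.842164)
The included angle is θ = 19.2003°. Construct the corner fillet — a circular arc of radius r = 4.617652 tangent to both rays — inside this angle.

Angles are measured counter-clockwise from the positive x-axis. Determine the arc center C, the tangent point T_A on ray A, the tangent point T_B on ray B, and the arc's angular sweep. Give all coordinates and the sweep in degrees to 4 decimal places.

bisector direction at 227.7691° = (-0.672119,-0.740443)
center distance |VC| = r/sin(θ/2) = 4.617652/sin(9.6001°) = 27.688524
C = V + |VC|·bis = (-39.0975,-32.0188)
T_A = V + ((C−V)·d_A)·d_A = V + 27.3008·d_A = (-41.9511,-28.3884)
T_B = V + ((C−V)·d_B)·d_B = V + 27.3008·d_B = (-35.2086,-34.5087)
sweep = 180° − θ = 160.7997°

center=(-39.0975,-32.0188) T_A=(-41.9511,-28.3884) T_B=(-35.2086,-34.5087) sweep=160.7997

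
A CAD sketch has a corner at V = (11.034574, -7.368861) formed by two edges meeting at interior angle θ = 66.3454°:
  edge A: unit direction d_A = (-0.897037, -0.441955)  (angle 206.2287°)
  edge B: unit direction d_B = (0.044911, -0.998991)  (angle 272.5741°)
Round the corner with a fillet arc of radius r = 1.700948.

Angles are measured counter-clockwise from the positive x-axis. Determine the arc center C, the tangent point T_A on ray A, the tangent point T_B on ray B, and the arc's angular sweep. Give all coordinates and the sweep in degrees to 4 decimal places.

bisector direction at 239.4014° = (-0.509020,-0.860754)
center distance |VC| = r/sin(θ/2) = 1.700948/sin(33.1727°) = 3.108659
C = V + |VC|·bis = (9.4522,-10.0447)
T_A = V + ((C−V)·d_A)·d_A = V + 2.6020·d_A = (8.7005,-8.5188)
T_B = V + ((C−V)·d_B)·d_B = V + 2.6020·d_B = (11.1514,-9.9683)
sweep = 180° − θ = 113.6546°

center=(9.4522,-10.0447) T_A=(8.7005,-8.5188) T_B=(11.1514,-9.9683) sweep=113.6546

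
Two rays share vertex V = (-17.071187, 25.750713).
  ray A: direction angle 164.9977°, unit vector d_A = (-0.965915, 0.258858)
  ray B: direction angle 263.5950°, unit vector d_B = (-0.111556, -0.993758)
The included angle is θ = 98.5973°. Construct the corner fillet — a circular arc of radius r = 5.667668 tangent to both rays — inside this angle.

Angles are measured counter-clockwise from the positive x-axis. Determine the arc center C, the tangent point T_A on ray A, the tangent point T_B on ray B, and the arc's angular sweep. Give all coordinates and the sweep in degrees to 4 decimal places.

bisector direction at 214.2964° = (-0.826134,-0.563473)
center distance |VC| = r/sin(θ/2) = 5.667668/sin(49.2987°) = 7.475961
C = V + |VC|·bis = (-23.2473,21.5382)
T_A = V + ((C−V)·d_A)·d_A = V + 4.8752·d_A = (-21.7802,27.0127)
T_B = V + ((C−V)·d_B)·d_B = V + 4.8752·d_B = (-17.6150,20.9059)
sweep = 180° − θ = 81.4027°

center=(-23.2473,21.5382) T_A=(-21.7802,27.0127) T_B=(-17.6150,20.9059) sweep=81.4027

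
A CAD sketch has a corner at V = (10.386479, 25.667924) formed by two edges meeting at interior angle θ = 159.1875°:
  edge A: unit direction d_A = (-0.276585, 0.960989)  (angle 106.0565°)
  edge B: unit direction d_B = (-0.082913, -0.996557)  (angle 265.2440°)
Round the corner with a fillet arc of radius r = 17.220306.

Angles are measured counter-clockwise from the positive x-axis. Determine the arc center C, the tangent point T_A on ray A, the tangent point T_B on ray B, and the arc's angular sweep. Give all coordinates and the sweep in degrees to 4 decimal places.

bisector direction at 185.6502° = (-0.995141,-0.098456)
center distance |VC| = r/sin(θ/2) = 17.220306/sin(79.5938°) = 17.508286
C = V + |VC|·bis = (-7.0367,23.9441)
T_A = V + ((C−V)·d_A)·d_A = V + 3.1625·d_A = (9.5118,28.7070)
T_B = V + ((C−V)·d_B)·d_B = V + 3.1625·d_B = (10.1243,22.5164)
sweep = 180° − θ = 20.8125°

center=(-7.0367,23.9441) T_A=(9.5118,28.7070) T_B=(10.1243,22.5164) sweep=20.8125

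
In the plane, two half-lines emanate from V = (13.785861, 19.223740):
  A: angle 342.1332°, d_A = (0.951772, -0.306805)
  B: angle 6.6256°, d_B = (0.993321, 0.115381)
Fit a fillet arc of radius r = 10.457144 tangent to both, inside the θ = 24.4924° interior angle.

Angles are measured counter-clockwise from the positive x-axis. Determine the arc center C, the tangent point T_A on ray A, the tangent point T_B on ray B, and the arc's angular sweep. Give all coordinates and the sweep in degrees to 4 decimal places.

center=(62.8487,14.3953) T_A=(59.6404,4.4425) T_B=(61.6422,24.7826) sweep=155.5076

bisector direction at 354.3794° = (0.995192,-0.097941)
center distance |VC| = r/sin(θ/2) = 10.457144/sin(12.2462°) = 49.299906
C = V + |VC|·bis = (62.8487,14.3953)
T_A = V + ((C−V)·d_A)·d_A = V + 48.1781·d_A = (59.6404,4.4425)
T_B = V + ((C−V)·d_B)·d_B = V + 48.1781·d_B = (61.6422,24.7826)
sweep = 180° − θ = 155.5076°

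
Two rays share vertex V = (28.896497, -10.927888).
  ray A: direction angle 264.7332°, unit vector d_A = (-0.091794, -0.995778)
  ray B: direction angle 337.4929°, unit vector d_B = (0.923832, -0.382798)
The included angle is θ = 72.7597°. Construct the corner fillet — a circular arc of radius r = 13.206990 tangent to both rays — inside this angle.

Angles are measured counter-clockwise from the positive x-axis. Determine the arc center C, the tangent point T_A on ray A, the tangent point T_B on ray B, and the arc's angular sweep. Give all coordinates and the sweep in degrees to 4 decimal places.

bisector direction at 301.1130° = (0.516728,-0.856149)
center distance |VC| = r/sin(θ/2) = 13.206990/sin(36.3798°) = 22.266386
C = V + |VC|·bis = (40.4022,-29.9912)
T_A = V + ((C−V)·d_A)·d_A = V + 17.9267·d_A = (27.2509,-28.7789)
T_B = V + ((C−V)·d_B)·d_B = V + 17.9267·d_B = (45.4578,-17.7902)
sweep = 180° − θ = 107.2403°

center=(40.4022,-29.9912) T_A=(27.2509,-28.7789) T_B=(45.4578,-17.7902) sweep=107.2403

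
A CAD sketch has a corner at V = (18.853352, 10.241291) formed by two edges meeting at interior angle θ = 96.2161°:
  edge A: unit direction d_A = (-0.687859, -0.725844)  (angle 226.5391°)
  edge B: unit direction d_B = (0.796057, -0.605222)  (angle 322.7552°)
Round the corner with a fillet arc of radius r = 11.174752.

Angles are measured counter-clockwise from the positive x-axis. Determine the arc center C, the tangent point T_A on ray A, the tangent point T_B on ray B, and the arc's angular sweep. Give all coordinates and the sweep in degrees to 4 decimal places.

center=(20.0696,-4.7210) T_A=(11.9585,2.9657) T_B=(26.8328,4.1747) sweep=83.7839

bisector direction at 274.6472° = (0.081019,-0.996713)
center distance |VC| = r/sin(θ/2) = 11.174752/sin(48.1080°) = 15.011649
C = V + |VC|·bis = (20.0696,-4.7210)
T_A = V + ((C−V)·d_A)·d_A = V + 10.0237·d_A = (11.9585,2.9657)
T_B = V + ((C−V)·d_B)·d_B = V + 10.0237·d_B = (26.8328,4.1747)
sweep = 180° − θ = 83.7839°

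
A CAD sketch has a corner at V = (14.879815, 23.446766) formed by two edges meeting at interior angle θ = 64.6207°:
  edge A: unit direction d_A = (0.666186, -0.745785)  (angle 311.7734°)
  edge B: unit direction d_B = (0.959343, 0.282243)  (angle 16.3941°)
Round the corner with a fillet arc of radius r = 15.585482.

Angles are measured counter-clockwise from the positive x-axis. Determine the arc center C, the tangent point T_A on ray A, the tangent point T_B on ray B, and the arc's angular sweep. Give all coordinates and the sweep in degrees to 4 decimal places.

bisector direction at 344.0838° = (0.961664,-0.274232)
center distance |VC| = r/sin(θ/2) = 15.585482/sin(32.3103°) = 29.158719
C = V + |VC|·bis = (42.9207,15.4505)
T_A = V + ((C−V)·d_A)·d_A = V + 24.6439·d_A = (31.2973,5.0677)
T_B = V + ((C−V)·d_B)·d_B = V + 24.6439·d_B = (38.5218,30.4023)
sweep = 180° − θ = 115.3793°

center=(42.9207,15.4505) T_A=(31.2973,5.0677) T_B=(38.5218,30.4023) sweep=115.3793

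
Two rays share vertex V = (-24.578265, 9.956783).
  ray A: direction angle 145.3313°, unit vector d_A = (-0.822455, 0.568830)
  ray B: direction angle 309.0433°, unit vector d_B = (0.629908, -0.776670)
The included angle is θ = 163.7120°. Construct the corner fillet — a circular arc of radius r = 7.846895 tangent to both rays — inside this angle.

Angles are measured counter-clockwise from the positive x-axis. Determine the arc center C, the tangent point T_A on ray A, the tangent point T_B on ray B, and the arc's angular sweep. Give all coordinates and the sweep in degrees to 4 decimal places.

bisector direction at 227.1873° = (-0.679604,-0.733579)
center distance |VC| = r/sin(θ/2) = 7.846895/sin(81.8560°) = 7.926836
C = V + |VC|·bis = (-29.9654,4.1418)
T_A = V + ((C−V)·d_A)·d_A = V + 1.1229·d_A = (-25.5018,10.5955)
T_B = V + ((C−V)·d_B)·d_B = V + 1.1229·d_B = (-23.8709,9.0846)
sweep = 180° − θ = 16.2880°

center=(-29.9654,4.1418) T_A=(-25.5018,10.5955) T_B=(-23.8709,9.0846) sweep=16.2880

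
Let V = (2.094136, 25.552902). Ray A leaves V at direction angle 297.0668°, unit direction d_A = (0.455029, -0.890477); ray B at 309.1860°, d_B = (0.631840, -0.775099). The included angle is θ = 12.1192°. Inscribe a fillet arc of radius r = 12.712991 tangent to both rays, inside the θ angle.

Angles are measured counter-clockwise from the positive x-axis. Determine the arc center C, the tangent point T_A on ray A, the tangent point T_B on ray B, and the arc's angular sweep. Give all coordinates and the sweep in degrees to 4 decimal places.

center=(67.9079,-75.3036) T_A=(56.5873,-81.0884) T_B=(77.7617,-67.2711) sweep=167.8808

bisector direction at 303.1264° = (0.546488,-0.837467)
center distance |VC| = r/sin(θ/2) = 12.712991/sin(6.0596°) = 120.430455
C = V + |VC|·bis = (67.9079,-75.3036)
T_A = V + ((C−V)·d_A)·d_A = V + 119.7576·d_A = (56.5873,-81.0884)
T_B = V + ((C−V)·d_B)·d_B = V + 119.7576·d_B = (77.7617,-67.2711)
sweep = 180° − θ = 167.8808°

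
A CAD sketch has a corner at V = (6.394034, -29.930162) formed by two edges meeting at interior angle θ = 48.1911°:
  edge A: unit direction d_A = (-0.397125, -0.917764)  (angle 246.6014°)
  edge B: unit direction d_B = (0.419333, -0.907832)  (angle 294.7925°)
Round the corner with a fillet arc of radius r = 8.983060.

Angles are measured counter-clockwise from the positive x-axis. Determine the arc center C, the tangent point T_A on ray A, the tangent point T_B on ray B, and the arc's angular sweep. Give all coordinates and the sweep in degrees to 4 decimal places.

center=(6.6617,-51.9318) T_A=(-1.5827,-48.3644) T_B=(14.8168,-48.1649) sweep=131.8089

bisector direction at 270.6970° = (0.012164,-0.999926)
center distance |VC| = r/sin(θ/2) = 8.983060/sin(24.0955°) = 22.003306
C = V + |VC|·bis = (6.6617,-51.9318)
T_A = V + ((C−V)·d_A)·d_A = V + 20.0861·d_A = (-1.5827,-48.3644)
T_B = V + ((C−V)·d_B)·d_B = V + 20.0861·d_B = (14.8168,-48.1649)
sweep = 180° − θ = 131.8089°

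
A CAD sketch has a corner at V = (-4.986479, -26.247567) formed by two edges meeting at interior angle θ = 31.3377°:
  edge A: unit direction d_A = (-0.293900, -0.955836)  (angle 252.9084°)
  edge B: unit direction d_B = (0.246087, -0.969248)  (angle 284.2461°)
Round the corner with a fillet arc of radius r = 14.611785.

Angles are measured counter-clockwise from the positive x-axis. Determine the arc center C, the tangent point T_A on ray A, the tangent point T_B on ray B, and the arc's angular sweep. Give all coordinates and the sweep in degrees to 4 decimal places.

bisector direction at 268.5773° = (-0.024829,-0.999692)
center distance |VC| = r/sin(θ/2) = 14.611785/sin(15.6689°) = 54.102289
C = V + |VC|·bis = (-6.3298,-80.3332)
T_A = V + ((C−V)·d_A)·d_A = V + 52.0918·d_A = (-20.2963,-76.0388)
T_B = V + ((C−V)·d_B)·d_B = V + 52.0918·d_B = (7.8326,-76.7374)
sweep = 180° − θ = 148.6623°

center=(-6.3298,-80.3332) T_A=(-20.2963,-76.0388) T_B=(7.8326,-76.7374) sweep=148.6623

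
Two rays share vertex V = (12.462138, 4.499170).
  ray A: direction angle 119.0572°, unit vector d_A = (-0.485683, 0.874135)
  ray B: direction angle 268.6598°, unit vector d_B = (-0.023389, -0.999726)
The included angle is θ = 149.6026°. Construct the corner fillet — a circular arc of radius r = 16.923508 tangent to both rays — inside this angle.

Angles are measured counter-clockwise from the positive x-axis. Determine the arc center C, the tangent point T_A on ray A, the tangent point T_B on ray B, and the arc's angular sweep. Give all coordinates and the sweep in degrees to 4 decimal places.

center=(-4.5643,0.2986) T_A=(10.2292,8.5181) T_B=(12.3546,-0.0972) sweep=30.3974

bisector direction at 193.8585° = (-0.970890,-0.239525)
center distance |VC| = r/sin(θ/2) = 16.923508/sin(74.8013°) = 17.536906
C = V + |VC|·bis = (-4.5643,0.2986)
T_A = V + ((C−V)·d_A)·d_A = V + 4.5976·d_A = (10.2292,8.5181)
T_B = V + ((C−V)·d_B)·d_B = V + 4.5976·d_B = (12.3546,-0.0972)
sweep = 180° − θ = 30.3974°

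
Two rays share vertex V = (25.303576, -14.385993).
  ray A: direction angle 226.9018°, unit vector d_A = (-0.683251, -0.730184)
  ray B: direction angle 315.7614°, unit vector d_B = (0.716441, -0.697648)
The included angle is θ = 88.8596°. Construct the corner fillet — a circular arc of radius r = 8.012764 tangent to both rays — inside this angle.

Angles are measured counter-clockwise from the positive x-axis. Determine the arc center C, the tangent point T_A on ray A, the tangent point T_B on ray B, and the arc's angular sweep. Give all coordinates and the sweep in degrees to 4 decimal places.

bisector direction at 271.3316° = (0.023239,-0.999730)
center distance |VC| = r/sin(θ/2) = 8.012764/sin(44.4298°) = 11.446236
C = V + |VC|·bis = (25.5696,-25.8291)
T_A = V + ((C−V)·d_A)·d_A = V + 8.1739·d_A = (19.7188,-20.3544)
T_B = V + ((C−V)·d_B)·d_B = V + 8.1739·d_B = (31.1597,-20.0885)
sweep = 180° − θ = 91.1404°

center=(25.5696,-25.8291) T_A=(19.7188,-20.3544) T_B=(31.1597,-20.0885) sweep=91.1404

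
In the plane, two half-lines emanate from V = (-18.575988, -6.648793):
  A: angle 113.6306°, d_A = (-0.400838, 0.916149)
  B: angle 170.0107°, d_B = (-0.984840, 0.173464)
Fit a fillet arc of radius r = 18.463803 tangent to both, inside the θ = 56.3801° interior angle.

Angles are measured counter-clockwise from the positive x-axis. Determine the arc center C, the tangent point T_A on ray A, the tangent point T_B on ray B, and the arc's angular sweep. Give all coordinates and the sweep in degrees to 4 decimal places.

center=(-49.3001,17.5108) T_A=(-32.3846,24.9118) T_B=(-52.5030,-0.6731) sweep=123.6199

bisector direction at 141.8207° = (-0.786080,0.618125)
center distance |VC| = r/sin(θ/2) = 18.463803/sin(28.1900°) = 39.085293
C = V + |VC|·bis = (-49.3001,17.5108)
T_A = V + ((C−V)·d_A)·d_A = V + 34.4492·d_A = (-32.3846,24.9118)
T_B = V + ((C−V)·d_B)·d_B = V + 34.4492·d_B = (-52.5030,-0.6731)
sweep = 180° − θ = 123.6199°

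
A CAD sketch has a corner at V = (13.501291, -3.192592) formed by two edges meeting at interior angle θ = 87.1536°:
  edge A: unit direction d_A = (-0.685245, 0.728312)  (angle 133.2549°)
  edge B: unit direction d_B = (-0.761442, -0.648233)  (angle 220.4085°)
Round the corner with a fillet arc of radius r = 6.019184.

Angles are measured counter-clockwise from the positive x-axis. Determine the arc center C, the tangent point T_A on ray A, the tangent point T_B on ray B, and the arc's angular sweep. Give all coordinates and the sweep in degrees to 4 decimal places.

center=(4.7827,-2.7100) T_A=(9.1665,1.4146) T_B=(8.6845,-7.2932) sweep=92.8464

bisector direction at 176.8317° = (-0.998471,0.055269)
center distance |VC| = r/sin(θ/2) = 6.019184/sin(43.5768°) = 8.731981
C = V + |VC|·bis = (4.7827,-2.7100)
T_A = V + ((C−V)·d_A)·d_A = V + 6.3259·d_A = (9.1665,1.4146)
T_B = V + ((C−V)·d_B)·d_B = V + 6.3259·d_B = (8.6845,-7.2932)
sweep = 180° − θ = 92.8464°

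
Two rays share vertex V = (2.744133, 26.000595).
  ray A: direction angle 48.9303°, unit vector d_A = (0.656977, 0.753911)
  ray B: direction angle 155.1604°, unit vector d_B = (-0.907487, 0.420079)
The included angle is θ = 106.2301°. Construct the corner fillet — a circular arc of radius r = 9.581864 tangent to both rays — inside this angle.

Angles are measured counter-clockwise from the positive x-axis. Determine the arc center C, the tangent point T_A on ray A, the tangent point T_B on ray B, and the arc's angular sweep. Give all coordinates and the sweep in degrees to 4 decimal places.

center=(0.2441,37.7165) T_A=(7.4680,31.4215) T_B=(-3.7810,29.0211) sweep=73.7699

bisector direction at 102.0453° = (-0.208686,0.977983)
center distance |VC| = r/sin(θ/2) = 9.581864/sin(53.1150°) = 11.979691
C = V + |VC|·bis = (0.2441,37.7165)
T_A = V + ((C−V)·d_A)·d_A = V + 7.1903·d_A = (7.4680,31.4215)
T_B = V + ((C−V)·d_B)·d_B = V + 7.1903·d_B = (-3.7810,29.0211)
sweep = 180° − θ = 73.7699°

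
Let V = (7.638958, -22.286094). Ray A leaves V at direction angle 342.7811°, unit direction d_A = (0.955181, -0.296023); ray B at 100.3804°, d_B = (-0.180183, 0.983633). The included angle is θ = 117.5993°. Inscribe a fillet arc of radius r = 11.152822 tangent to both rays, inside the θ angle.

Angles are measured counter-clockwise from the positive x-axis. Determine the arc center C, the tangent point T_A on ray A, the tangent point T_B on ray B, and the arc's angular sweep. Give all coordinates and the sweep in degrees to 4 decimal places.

bisector direction at 41.5807° = (0.748021,0.663675)
center distance |VC| = r/sin(θ/2) = 11.152822/sin(58.7996°) = 13.038730
C = V + |VC|·bis = (17.3922,-13.6326)
T_A = V + ((C−V)·d_A)·d_A = V + 6.7545·d_A = (14.0907,-24.2856)
T_B = V + ((C−V)·d_B)·d_B = V + 6.7545·d_B = (6.4219,-15.6422)
sweep = 180° − θ = 62.4007°

center=(17.3922,-13.6326) T_A=(14.0907,-24.2856) T_B=(6.4219,-15.6422) sweep=62.4007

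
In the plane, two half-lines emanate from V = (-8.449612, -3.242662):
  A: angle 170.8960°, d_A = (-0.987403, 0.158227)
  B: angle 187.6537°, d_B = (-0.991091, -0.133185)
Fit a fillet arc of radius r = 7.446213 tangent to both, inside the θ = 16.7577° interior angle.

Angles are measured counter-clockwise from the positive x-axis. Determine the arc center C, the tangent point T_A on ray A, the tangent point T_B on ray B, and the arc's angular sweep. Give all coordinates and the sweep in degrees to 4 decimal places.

bisector direction at 179.2748° = (-0.999920,0.012656)
center distance |VC| = r/sin(θ/2) = 7.446213/sin(8.3788°) = 51.100215
C = V + |VC|·bis = (-59.5457,-2.5959)
T_A = V + ((C−V)·d_A)·d_A = V + 50.5548·d_A = (-58.3675,4.7565)
T_B = V + ((C−V)·d_B)·d_B = V + 50.5548·d_B = (-58.5540,-9.9758)
sweep = 180° − θ = 163.2423°

center=(-59.5457,-2.5959) T_A=(-58.3675,4.7565) T_B=(-58.5540,-9.9758) sweep=163.2423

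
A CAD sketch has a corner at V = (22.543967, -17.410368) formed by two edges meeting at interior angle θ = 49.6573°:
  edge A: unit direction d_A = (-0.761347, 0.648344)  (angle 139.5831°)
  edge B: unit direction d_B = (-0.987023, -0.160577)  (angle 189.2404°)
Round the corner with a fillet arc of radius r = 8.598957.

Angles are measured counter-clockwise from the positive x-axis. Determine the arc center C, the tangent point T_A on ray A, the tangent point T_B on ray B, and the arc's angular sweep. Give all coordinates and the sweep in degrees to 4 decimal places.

center=(2.8189,-11.9074) T_A=(8.3940,-5.3606) T_B=(4.1997,-20.3948) sweep=130.3427

bisector direction at 164.4118° = (-0.963218,0.268722)
center distance |VC| = r/sin(θ/2) = 8.598957/sin(24.8286°) = 20.478293
C = V + |VC|·bis = (2.8189,-11.9074)
T_A = V + ((C−V)·d_A)·d_A = V + 18.5854·d_A = (8.3940,-5.3606)
T_B = V + ((C−V)·d_B)·d_B = V + 18.5854·d_B = (4.1997,-20.3948)
sweep = 180° − θ = 130.3427°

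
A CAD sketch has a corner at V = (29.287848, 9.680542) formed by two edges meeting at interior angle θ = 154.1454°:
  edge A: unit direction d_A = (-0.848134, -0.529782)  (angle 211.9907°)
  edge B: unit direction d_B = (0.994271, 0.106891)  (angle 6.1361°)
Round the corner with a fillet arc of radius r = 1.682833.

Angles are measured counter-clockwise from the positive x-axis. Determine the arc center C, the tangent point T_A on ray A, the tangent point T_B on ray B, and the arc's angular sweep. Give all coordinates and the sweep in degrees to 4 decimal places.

bisector direction at 289.0634° = (0.326614,-0.945158)
center distance |VC| = r/sin(θ/2) = 1.682833/sin(77.0727°) = 1.726594
C = V + |VC|·bis = (29.8518,8.0486)
T_A = V + ((C−V)·d_A)·d_A = V + 0.3863·d_A = (28.9602,9.4759)
T_B = V + ((C−V)·d_B)·d_B = V + 0.3863·d_B = (29.6719,9.7218)
sweep = 180° − θ = 25.8546°

center=(29.8518,8.0486) T_A=(28.9602,9.4759) T_B=(29.6719,9.7218) sweep=25.8546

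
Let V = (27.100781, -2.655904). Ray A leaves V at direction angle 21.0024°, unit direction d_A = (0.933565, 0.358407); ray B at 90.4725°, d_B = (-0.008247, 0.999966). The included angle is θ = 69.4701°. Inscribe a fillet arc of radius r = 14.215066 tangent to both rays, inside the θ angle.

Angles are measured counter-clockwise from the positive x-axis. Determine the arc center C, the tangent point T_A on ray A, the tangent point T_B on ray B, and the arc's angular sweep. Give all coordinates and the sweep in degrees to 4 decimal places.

bisector direction at 55.7375° = (0.562986,0.826466)
center distance |VC| = r/sin(θ/2) = 14.215066/sin(34.7351°) = 24.948238
C = V + |VC|·bis = (41.1463,17.9630)
T_A = V + ((C−V)·d_A)·d_A = V + 20.5024·d_A = (46.2411,4.6923)
T_B = V + ((C−V)·d_B)·d_B = V + 20.5024·d_B = (26.9317,17.8458)
sweep = 180° − θ = 110.5299°

center=(41.1463,17.9630) T_A=(46.2411,4.6923) T_B=(26.9317,17.8458) sweep=110.5299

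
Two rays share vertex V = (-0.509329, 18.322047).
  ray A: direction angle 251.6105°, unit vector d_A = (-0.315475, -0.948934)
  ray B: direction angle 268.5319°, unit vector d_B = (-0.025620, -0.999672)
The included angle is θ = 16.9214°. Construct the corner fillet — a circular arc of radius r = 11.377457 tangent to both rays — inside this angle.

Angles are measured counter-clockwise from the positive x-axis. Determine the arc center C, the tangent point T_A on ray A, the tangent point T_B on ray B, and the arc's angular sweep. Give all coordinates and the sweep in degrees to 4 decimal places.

center=(-13.8427,-57.8485) T_A=(-24.6391,-54.2592) T_B=(-2.4690,-58.1400) sweep=163.0786

bisector direction at 260.0712° = (-0.172424,-0.985023)
center distance |VC| = r/sin(θ/2) = 11.377457/sin(8.4607°) = 77.328757
C = V + |VC|·bis = (-13.8427,-57.8485)
T_A = V + ((C−V)·d_A)·d_A = V + 76.4872·d_A = (-24.6391,-54.2592)
T_B = V + ((C−V)·d_B)·d_B = V + 76.4872·d_B = (-2.4690,-58.1400)
sweep = 180° − θ = 163.0786°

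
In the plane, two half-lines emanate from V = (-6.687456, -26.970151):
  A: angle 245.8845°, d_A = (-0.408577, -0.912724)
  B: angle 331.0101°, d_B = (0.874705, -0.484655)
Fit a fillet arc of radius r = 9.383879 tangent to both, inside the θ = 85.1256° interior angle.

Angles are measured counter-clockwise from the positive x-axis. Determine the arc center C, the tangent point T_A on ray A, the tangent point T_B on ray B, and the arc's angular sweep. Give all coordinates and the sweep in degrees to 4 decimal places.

center=(-2.2975,-40.1306) T_A=(-10.8624,-36.2965) T_B=(2.2505,-31.9225) sweep=94.8744

bisector direction at 288.4473° = (0.316432,-0.948615)
center distance |VC| = r/sin(θ/2) = 9.383879/sin(42.5628°) = 13.873312
C = V + |VC|·bis = (-2.2975,-40.1306)
T_A = V + ((C−V)·d_A)·d_A = V + 10.2182·d_A = (-10.8624,-36.2965)
T_B = V + ((C−V)·d_B)·d_B = V + 10.2182·d_B = (2.2505,-31.9225)
sweep = 180° − θ = 94.8744°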